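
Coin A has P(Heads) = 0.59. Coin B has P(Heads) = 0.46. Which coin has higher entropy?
B

For binary distributions, entropy is maximized at p=0.5 and decreases as p moves toward 0 or 1.

H(A) = H(0.59) = 0.9765 bits
H(B) = H(0.46) = 0.9954 bits

Distribution B (p=0.46) is closer to uniform (p=0.5), so it has higher entropy.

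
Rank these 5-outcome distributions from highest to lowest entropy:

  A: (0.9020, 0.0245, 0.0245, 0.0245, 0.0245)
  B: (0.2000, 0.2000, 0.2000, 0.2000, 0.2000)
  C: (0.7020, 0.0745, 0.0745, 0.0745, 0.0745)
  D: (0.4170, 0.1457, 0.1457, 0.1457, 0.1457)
B > D > C > A

Key insight: Entropy is maximized by uniform distributions and minimized by concentrated distributions.

Entropies:
  H(A) = 0.6586 bits
  H(B) = 2.3219 bits
  H(C) = 1.4748 bits
  H(D) = 2.1460 bits

Ranking: B > D > C > A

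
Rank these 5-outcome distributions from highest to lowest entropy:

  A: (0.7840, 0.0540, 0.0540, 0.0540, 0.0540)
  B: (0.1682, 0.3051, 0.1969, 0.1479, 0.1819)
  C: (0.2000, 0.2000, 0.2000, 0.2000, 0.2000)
C > B > A

Key insight: Entropy is maximized by uniform distributions and minimized by concentrated distributions.

- Uniform distributions have maximum entropy log₂(5) = 2.3219 bits
- The more "peaked" or concentrated a distribution, the lower its entropy

Entropies:
  H(A) = 1.1848 bits
  H(B) = 2.2718 bits
  H(C) = 2.3219 bits

Ranking: C > B > A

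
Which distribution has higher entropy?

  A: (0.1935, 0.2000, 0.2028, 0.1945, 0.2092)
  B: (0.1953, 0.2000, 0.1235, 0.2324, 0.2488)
A

Both distributions are close to uniform, making this a harder comparison.

H(A) = 2.3213 bits
H(B) = 2.2858 bits

The distribution closer to uniform has higher entropy.
Answer: A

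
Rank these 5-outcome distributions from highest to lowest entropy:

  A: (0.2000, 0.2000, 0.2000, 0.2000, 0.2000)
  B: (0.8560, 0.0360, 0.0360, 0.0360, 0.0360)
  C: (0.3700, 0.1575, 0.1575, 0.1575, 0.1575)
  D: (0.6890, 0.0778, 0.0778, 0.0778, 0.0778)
A > C > D > B

Key insight: Entropy is maximized by uniform distributions and minimized by concentrated distributions.

Entropies:
  H(A) = 2.3219 bits
  H(B) = 0.8826 bits
  H(C) = 2.2107 bits
  H(D) = 1.5163 bits

Ranking: A > C > D > B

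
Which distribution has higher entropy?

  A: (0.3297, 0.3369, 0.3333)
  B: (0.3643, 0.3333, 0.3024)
A

Both distributions are close to uniform, making this a harder comparison.

H(A) = 1.5849 bits
H(B) = 1.5808 bits

The distribution closer to uniform has higher entropy.
Answer: A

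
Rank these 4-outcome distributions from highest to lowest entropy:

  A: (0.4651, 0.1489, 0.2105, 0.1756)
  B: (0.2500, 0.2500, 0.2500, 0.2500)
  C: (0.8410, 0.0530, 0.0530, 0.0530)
B > A > C

Key insight: Entropy is maximized by uniform distributions and minimized by concentrated distributions.

- Uniform distributions have maximum entropy log₂(4) = 2.0000 bits
- The more "peaked" or concentrated a distribution, the lower its entropy

Entropies:
  H(A) = 1.8366 bits
  H(B) = 2.0000 bits
  H(C) = 0.8839 bits

Ranking: B > A > C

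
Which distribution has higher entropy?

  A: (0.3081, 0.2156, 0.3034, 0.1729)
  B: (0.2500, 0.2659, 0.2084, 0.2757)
B

Both distributions are close to uniform, making this a harder comparison.

H(A) = 1.9604 bits
H(B) = 1.9921 bits

The distribution closer to uniform has higher entropy.
Answer: B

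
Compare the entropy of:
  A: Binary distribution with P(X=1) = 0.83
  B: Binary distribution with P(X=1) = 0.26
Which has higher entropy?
B

For binary distributions, entropy is maximized at p=0.5 and decreases as p moves toward 0 or 1.

H(A) = H(0.83) = 0.6577 bits
H(B) = H(0.26) = 0.8267 bits

Distribution B (p=0.26) is closer to uniform (p=0.5), so it has higher entropy.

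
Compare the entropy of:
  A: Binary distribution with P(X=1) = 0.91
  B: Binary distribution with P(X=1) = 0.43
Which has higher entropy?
B

For binary distributions, entropy is maximized at p=0.5 and decreases as p moves toward 0 or 1.

H(A) = H(0.91) = 0.4365 bits
H(B) = H(0.43) = 0.9858 bits

Distribution B (p=0.43) is closer to uniform (p=0.5), so it has higher entropy.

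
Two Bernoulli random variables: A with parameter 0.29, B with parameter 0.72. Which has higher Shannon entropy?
A

For binary distributions, entropy is maximized at p=0.5 and decreases as p moves toward 0 or 1.

H(A) = H(0.29) = 0.8687 bits
H(B) = H(0.72) = 0.8555 bits

Distribution A (p=0.29) is closer to uniform (p=0.5), so it has higher entropy.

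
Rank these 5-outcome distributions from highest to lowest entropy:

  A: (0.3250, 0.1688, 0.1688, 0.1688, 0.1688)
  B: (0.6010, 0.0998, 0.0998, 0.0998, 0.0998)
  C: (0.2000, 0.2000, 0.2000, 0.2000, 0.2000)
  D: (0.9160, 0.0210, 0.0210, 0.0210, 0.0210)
C > A > B > D

Key insight: Entropy is maximized by uniform distributions and minimized by concentrated distributions.

Entropies:
  H(A) = 2.2597 bits
  H(B) = 1.7684 bits
  H(C) = 2.3219 bits
  H(D) = 0.5841 bits

Ranking: C > A > B > D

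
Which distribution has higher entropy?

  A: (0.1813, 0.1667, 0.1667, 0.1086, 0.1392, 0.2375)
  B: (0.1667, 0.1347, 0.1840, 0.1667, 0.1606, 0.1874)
B

Both distributions are close to uniform, making this a harder comparison.

H(A) = 2.5448 bits
H(B) = 2.5770 bits

The distribution closer to uniform has higher entropy.
Answer: B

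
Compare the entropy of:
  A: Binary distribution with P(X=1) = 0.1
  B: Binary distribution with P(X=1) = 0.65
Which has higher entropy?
B

For binary distributions, entropy is maximized at p=0.5 and decreases as p moves toward 0 or 1.

H(A) = H(0.1) = 0.4690 bits
H(B) = H(0.65) = 0.9341 bits

Distribution B (p=0.65) is closer to uniform (p=0.5), so it has higher entropy.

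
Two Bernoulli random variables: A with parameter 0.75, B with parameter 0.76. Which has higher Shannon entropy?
A

For binary distributions, entropy is maximized at p=0.5 and decreases as p moves toward 0 or 1.

H(A) = H(0.75) = 0.8113 bits
H(B) = H(0.76) = 0.7950 bits

Distribution A (p=0.75) is closer to uniform (p=0.5), so it has higher entropy.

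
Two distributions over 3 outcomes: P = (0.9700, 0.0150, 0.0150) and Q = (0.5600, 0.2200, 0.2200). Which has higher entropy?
Q

P is highly concentrated on one outcome (97%), making it nearly deterministic. Q spreads its mass more evenly (max 56%). The more spread-out distribution has higher entropy: H(P) ≈ 0.224 bits, H(Q) ≈ 1.430 bits.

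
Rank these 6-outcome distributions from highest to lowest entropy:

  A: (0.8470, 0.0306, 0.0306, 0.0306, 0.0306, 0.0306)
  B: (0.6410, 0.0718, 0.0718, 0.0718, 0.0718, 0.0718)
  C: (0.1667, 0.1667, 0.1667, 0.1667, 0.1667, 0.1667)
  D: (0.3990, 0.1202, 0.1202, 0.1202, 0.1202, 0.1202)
C > D > B > A

Key insight: Entropy is maximized by uniform distributions and minimized by concentrated distributions.

Entropies:
  H(A) = 0.9726 bits
  H(B) = 1.7754 bits
  H(C) = 2.5850 bits
  H(D) = 2.3658 bits

Ranking: C > D > B > A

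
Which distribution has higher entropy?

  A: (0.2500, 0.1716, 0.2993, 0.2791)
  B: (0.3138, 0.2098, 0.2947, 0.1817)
A

Both distributions are close to uniform, making this a harder comparison.

H(A) = 1.9711 bits
H(B) = 1.9639 bits

The distribution closer to uniform has higher entropy.
Answer: A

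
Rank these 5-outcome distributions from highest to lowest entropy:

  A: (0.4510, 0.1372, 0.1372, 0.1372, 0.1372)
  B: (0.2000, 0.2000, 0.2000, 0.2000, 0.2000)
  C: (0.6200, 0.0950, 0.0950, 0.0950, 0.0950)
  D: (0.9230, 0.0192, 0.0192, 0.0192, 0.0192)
B > A > C > D

Key insight: Entropy is maximized by uniform distributions and minimized by concentrated distributions.

Entropies:
  H(A) = 2.0911 bits
  H(B) = 2.3219 bits
  H(C) = 1.7180 bits
  H(D) = 0.5455 bits

Ranking: B > A > C > D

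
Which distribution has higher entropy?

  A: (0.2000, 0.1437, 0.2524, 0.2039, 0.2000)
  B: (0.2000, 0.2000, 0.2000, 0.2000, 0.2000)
B

Both distributions are close to uniform, making this a harder comparison.

H(A) = 2.3001 bits
H(B) = 2.3219 bits

The distribution closer to uniform has higher entropy.
Answer: B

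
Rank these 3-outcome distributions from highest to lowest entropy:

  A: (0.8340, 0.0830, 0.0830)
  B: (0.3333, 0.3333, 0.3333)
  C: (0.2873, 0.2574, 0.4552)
B > C > A

Key insight: Entropy is maximized by uniform distributions and minimized by concentrated distributions.

- Uniform distributions have maximum entropy log₂(3) = 1.5850 bits
- The more "peaked" or concentrated a distribution, the lower its entropy

Entropies:
  H(A) = 0.8145 bits
  H(B) = 1.5850 bits
  H(C) = 1.5378 bits

Ranking: B > C > A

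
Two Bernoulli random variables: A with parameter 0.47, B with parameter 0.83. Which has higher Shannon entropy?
A

For binary distributions, entropy is maximized at p=0.5 and decreases as p moves toward 0 or 1.

H(A) = H(0.47) = 0.9974 bits
H(B) = H(0.83) = 0.6577 bits

Distribution A (p=0.47) is closer to uniform (p=0.5), so it has higher entropy.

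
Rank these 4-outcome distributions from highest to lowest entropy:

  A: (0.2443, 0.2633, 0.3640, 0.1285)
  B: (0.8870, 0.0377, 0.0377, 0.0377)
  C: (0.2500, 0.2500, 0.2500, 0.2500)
C > A > B

Key insight: Entropy is maximized by uniform distributions and minimized by concentrated distributions.

- Uniform distributions have maximum entropy log₂(4) = 2.0000 bits
- The more "peaked" or concentrated a distribution, the lower its entropy

Entropies:
  H(A) = 1.9147 bits
  H(B) = 0.6880 bits
  H(C) = 2.0000 bits

Ranking: C > A > B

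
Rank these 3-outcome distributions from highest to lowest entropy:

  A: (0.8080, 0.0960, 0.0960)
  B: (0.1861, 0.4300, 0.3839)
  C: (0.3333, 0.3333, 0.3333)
C > B > A

Key insight: Entropy is maximized by uniform distributions and minimized by concentrated distributions.

- Uniform distributions have maximum entropy log₂(3) = 1.5850 bits
- The more "peaked" or concentrated a distribution, the lower its entropy

Entropies:
  H(A) = 0.8976 bits
  H(B) = 1.5053 bits
  H(C) = 1.5850 bits

Ranking: C > B > A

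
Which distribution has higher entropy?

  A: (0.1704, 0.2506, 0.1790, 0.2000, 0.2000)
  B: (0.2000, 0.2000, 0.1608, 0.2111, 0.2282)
B

Both distributions are close to uniform, making this a harder comparison.

H(A) = 2.3084 bits
H(B) = 2.3128 bits

The distribution closer to uniform has higher entropy.
Answer: B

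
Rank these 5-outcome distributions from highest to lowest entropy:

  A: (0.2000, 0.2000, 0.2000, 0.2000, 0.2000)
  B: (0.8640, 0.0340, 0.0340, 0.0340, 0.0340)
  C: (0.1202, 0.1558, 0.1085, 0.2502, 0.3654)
A > C > B

Key insight: Entropy is maximized by uniform distributions and minimized by concentrated distributions.

- Uniform distributions have maximum entropy log₂(5) = 2.3219 bits
- The more "peaked" or concentrated a distribution, the lower its entropy

Entropies:
  H(A) = 2.3219 bits
  H(B) = 0.8457 bits
  H(C) = 2.1637 bits

Ranking: A > C > B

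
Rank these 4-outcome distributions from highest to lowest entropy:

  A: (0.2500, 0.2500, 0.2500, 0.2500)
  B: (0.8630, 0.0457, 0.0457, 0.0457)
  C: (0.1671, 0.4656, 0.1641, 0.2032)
A > C > B

Key insight: Entropy is maximized by uniform distributions and minimized by concentrated distributions.

- Uniform distributions have maximum entropy log₂(4) = 2.0000 bits
- The more "peaked" or concentrated a distribution, the lower its entropy

Entropies:
  H(A) = 2.0000 bits
  H(B) = 0.7935 bits
  H(C) = 1.8398 bits

Ranking: A > C > B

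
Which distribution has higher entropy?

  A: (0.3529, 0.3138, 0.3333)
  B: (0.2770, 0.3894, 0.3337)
A

Both distributions are close to uniform, making this a harder comparison.

H(A) = 1.5833 bits
H(B) = 1.5712 bits

The distribution closer to uniform has higher entropy.
Answer: A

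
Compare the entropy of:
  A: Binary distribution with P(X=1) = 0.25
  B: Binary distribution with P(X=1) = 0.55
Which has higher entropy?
B

For binary distributions, entropy is maximized at p=0.5 and decreases as p moves toward 0 or 1.

H(A) = H(0.25) = 0.8113 bits
H(B) = H(0.55) = 0.9928 bits

Distribution B (p=0.55) is closer to uniform (p=0.5), so it has higher entropy.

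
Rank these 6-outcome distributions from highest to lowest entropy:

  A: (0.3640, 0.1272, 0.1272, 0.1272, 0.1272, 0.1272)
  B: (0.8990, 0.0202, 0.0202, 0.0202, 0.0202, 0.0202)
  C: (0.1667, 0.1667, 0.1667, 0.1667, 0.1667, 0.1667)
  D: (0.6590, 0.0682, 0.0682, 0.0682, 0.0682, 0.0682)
C > A > D > B

Key insight: Entropy is maximized by uniform distributions and minimized by concentrated distributions.

Entropies:
  H(A) = 2.4227 bits
  H(B) = 0.7067 bits
  H(C) = 2.5850 bits
  H(D) = 1.7175 bits

Ranking: C > A > D > B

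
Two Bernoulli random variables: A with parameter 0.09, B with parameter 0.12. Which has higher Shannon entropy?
B

For binary distributions, entropy is maximized at p=0.5 and decreases as p moves toward 0 or 1.

H(A) = H(0.09) = 0.4365 bits
H(B) = H(0.12) = 0.5294 bits

Distribution B (p=0.12) is closer to uniform (p=0.5), so it has higher entropy.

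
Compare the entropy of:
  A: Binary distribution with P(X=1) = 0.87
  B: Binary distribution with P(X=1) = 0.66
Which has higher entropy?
B

For binary distributions, entropy is maximized at p=0.5 and decreases as p moves toward 0 or 1.

H(A) = H(0.87) = 0.5574 bits
H(B) = H(0.66) = 0.9248 bits

Distribution B (p=0.66) is closer to uniform (p=0.5), so it has higher entropy.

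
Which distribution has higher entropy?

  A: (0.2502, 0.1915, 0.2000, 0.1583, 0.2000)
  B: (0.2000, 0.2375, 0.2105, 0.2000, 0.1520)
B

Both distributions are close to uniform, making this a harder comparison.

H(A) = 2.3065 bits
H(B) = 2.3077 bits

The distribution closer to uniform has higher entropy.
Answer: B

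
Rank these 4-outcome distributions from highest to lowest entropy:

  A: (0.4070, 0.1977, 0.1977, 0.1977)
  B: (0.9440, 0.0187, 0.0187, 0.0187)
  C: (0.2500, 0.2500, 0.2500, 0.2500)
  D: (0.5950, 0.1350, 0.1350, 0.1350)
C > A > D > B

Key insight: Entropy is maximized by uniform distributions and minimized by concentrated distributions.

Entropies:
  H(A) = 1.9148 bits
  H(B) = 0.4001 bits
  H(C) = 2.0000 bits
  H(D) = 1.6157 bits

Ranking: C > A > D > B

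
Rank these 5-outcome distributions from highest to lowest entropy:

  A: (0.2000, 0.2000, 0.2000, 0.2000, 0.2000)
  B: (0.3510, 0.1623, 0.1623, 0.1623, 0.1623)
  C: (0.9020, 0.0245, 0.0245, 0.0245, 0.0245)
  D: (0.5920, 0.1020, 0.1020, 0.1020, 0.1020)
A > B > D > C

Key insight: Entropy is maximized by uniform distributions and minimized by concentrated distributions.

Entropies:
  H(A) = 2.3219 bits
  H(B) = 2.2330 bits
  H(C) = 0.6586 bits
  H(D) = 1.7914 bits

Ranking: A > B > D > C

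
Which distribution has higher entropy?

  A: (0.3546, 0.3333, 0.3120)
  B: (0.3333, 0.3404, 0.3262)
B

Both distributions are close to uniform, making this a harder comparison.

H(A) = 1.5830 bits
H(B) = 1.5847 bits

The distribution closer to uniform has higher entropy.
Answer: B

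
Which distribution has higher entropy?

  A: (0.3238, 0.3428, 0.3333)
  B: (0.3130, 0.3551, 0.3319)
A

Both distributions are close to uniform, making this a harder comparison.

H(A) = 1.5846 bits
H(B) = 1.5830 bits

The distribution closer to uniform has higher entropy.
Answer: A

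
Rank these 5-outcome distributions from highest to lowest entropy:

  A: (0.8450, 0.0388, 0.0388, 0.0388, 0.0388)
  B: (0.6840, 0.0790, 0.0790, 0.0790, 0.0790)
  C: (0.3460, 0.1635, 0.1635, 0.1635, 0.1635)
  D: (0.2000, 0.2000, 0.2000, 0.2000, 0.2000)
D > C > B > A

Key insight: Entropy is maximized by uniform distributions and minimized by concentrated distributions.

Entropies:
  H(A) = 0.9322 bits
  H(B) = 1.5320 bits
  H(C) = 2.2384 bits
  H(D) = 2.3219 bits

Ranking: D > C > B > A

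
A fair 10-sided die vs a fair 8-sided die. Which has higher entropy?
10-sided die

Both are uniform distributions; for uniform over n outcomes, H = log₂(n). H(10-sided) = log₂(10) = 3.322 bits and H(8-sided) = log₂(8) = 3.000 bits. More outcomes in a uniform distribution means higher entropy.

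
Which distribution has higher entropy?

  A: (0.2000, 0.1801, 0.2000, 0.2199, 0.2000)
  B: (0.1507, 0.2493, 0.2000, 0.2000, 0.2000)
A

Both distributions are close to uniform, making this a harder comparison.

H(A) = 2.3191 bits
H(B) = 2.3042 bits

The distribution closer to uniform has higher entropy.
Answer: A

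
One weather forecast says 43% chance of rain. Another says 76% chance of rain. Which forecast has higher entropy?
43% forecast

Treat each forecast as a Bernoulli distribution. Binary entropy is maximized at p=0.5 and falls off symmetrically toward 0 or 1. The 43% forecast is closer to 50%, so it is more uncertain. H(43%) ≈ 0.986 bits, H(76%) ≈ 0.795 bits.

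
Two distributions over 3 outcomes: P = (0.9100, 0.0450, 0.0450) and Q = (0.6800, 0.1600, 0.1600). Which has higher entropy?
Q

P is highly concentrated on one outcome (91%), making it nearly deterministic. Q spreads its mass more evenly (max 68%). The more spread-out distribution has higher entropy: H(P) ≈ 0.526 bits, H(Q) ≈ 1.224 bits.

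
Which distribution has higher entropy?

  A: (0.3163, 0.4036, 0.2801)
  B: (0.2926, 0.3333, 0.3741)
B

Both distributions are close to uniform, making this a harder comparison.

H(A) = 1.5679 bits
H(B) = 1.5778 bits

The distribution closer to uniform has higher entropy.
Answer: B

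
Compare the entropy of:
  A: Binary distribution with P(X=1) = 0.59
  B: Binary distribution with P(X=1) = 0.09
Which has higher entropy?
A

For binary distributions, entropy is maximized at p=0.5 and decreases as p moves toward 0 or 1.

H(A) = H(0.59) = 0.9765 bits
H(B) = H(0.09) = 0.4365 bits

Distribution A (p=0.59) is closer to uniform (p=0.5), so it has higher entropy.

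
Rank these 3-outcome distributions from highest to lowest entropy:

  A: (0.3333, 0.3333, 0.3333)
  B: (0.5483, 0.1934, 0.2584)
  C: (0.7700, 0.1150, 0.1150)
A > B > C

Key insight: Entropy is maximized by uniform distributions and minimized by concentrated distributions.

- Uniform distributions have maximum entropy log₂(3) = 1.5850 bits
- The more "peaked" or concentrated a distribution, the lower its entropy

Entropies:
  H(A) = 1.5850 bits
  H(B) = 1.4382 bits
  H(C) = 1.0080 bits

Ranking: A > B > C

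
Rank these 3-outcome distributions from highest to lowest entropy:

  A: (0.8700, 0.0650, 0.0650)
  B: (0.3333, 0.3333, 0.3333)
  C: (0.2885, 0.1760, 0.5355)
B > C > A

Key insight: Entropy is maximized by uniform distributions and minimized by concentrated distributions.

- Uniform distributions have maximum entropy log₂(3) = 1.5850 bits
- The more "peaked" or concentrated a distribution, the lower its entropy

Entropies:
  H(A) = 0.6874 bits
  H(B) = 1.5850 bits
  H(C) = 1.4410 bits

Ranking: B > C > A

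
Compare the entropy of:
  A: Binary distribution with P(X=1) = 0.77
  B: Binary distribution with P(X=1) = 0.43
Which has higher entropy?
B

For binary distributions, entropy is maximized at p=0.5 and decreases as p moves toward 0 or 1.

H(A) = H(0.77) = 0.7780 bits
H(B) = H(0.43) = 0.9858 bits

Distribution B (p=0.43) is closer to uniform (p=0.5), so it has higher entropy.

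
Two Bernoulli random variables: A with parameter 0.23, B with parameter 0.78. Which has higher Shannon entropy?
A

For binary distributions, entropy is maximized at p=0.5 and decreases as p moves toward 0 or 1.

H(A) = H(0.23) = 0.7780 bits
H(B) = H(0.78) = 0.7602 bits

Distribution A (p=0.23) is closer to uniform (p=0.5), so it has higher entropy.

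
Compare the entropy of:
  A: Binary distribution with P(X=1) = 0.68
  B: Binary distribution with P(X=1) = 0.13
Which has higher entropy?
A

For binary distributions, entropy is maximized at p=0.5 and decreases as p moves toward 0 or 1.

H(A) = H(0.68) = 0.9044 bits
H(B) = H(0.13) = 0.5574 bits

Distribution A (p=0.68) is closer to uniform (p=0.5), so it has higher entropy.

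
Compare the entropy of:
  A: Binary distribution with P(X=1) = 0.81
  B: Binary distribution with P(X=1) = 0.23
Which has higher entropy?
B

For binary distributions, entropy is maximized at p=0.5 and decreases as p moves toward 0 or 1.

H(A) = H(0.81) = 0.7015 bits
H(B) = H(0.23) = 0.7780 bits

Distribution B (p=0.23) is closer to uniform (p=0.5), so it has higher entropy.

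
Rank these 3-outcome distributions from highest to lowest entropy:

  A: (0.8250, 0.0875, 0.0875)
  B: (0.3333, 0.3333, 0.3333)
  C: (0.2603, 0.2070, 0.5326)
B > C > A

Key insight: Entropy is maximized by uniform distributions and minimized by concentrated distributions.

- Uniform distributions have maximum entropy log₂(3) = 1.5850 bits
- The more "peaked" or concentrated a distribution, the lower its entropy

Entropies:
  H(A) = 0.8440 bits
  H(B) = 1.5850 bits
  H(C) = 1.4599 bits

Ranking: B > C > A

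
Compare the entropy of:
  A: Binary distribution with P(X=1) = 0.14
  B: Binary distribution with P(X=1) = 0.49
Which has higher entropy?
B

For binary distributions, entropy is maximized at p=0.5 and decreases as p moves toward 0 or 1.

H(A) = H(0.14) = 0.5842 bits
H(B) = H(0.49) = 0.9997 bits

Distribution B (p=0.49) is closer to uniform (p=0.5), so it has higher entropy.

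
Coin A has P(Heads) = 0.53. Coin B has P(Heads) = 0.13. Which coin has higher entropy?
A

For binary distributions, entropy is maximized at p=0.5 and decreases as p moves toward 0 or 1.

H(A) = H(0.53) = 0.9974 bits
H(B) = H(0.13) = 0.5574 bits

Distribution A (p=0.53) is closer to uniform (p=0.5), so it has higher entropy.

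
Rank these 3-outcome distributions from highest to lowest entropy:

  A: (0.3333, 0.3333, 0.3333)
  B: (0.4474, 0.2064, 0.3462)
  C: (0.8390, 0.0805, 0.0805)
A > B > C

Key insight: Entropy is maximized by uniform distributions and minimized by concentrated distributions.

- Uniform distributions have maximum entropy log₂(3) = 1.5850 bits
- The more "peaked" or concentrated a distribution, the lower its entropy

Entropies:
  H(A) = 1.5850 bits
  H(B) = 1.5188 bits
  H(C) = 0.7977 bits

Ranking: A > B > C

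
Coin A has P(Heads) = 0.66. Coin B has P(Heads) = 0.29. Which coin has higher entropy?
A

For binary distributions, entropy is maximized at p=0.5 and decreases as p moves toward 0 or 1.

H(A) = H(0.66) = 0.9248 bits
H(B) = H(0.29) = 0.8687 bits

Distribution A (p=0.66) is closer to uniform (p=0.5), so it has higher entropy.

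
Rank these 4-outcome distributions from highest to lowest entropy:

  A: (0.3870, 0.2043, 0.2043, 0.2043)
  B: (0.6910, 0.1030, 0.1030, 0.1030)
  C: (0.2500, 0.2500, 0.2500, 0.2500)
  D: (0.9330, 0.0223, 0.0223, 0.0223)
C > A > B > D

Key insight: Entropy is maximized by uniform distributions and minimized by concentrated distributions.

Entropies:
  H(A) = 1.9344 bits
  H(B) = 1.3818 bits
  H(C) = 2.0000 bits
  H(D) = 0.4608 bits

Ranking: C > A > B > D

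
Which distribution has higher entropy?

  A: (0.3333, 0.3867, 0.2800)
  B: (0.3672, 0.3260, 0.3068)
B

Both distributions are close to uniform, making this a harder comparison.

H(A) = 1.5726 bits
H(B) = 1.5809 bits

The distribution closer to uniform has higher entropy.
Answer: B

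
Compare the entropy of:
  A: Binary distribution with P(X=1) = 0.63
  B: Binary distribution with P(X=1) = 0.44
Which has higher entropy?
B

For binary distributions, entropy is maximized at p=0.5 and decreases as p moves toward 0 or 1.

H(A) = H(0.63) = 0.9507 bits
H(B) = H(0.44) = 0.9896 bits

Distribution B (p=0.44) is closer to uniform (p=0.5), so it has higher entropy.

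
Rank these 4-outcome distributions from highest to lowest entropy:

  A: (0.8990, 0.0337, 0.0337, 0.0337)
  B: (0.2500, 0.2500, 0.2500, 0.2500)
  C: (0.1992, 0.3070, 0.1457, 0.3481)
B > C > A

Key insight: Entropy is maximized by uniform distributions and minimized by concentrated distributions.

- Uniform distributions have maximum entropy log₂(4) = 2.0000 bits
- The more "peaked" or concentrated a distribution, the lower its entropy

Entropies:
  H(A) = 0.6322 bits
  H(B) = 2.0000 bits
  H(C) = 1.9216 bits

Ranking: B > C > A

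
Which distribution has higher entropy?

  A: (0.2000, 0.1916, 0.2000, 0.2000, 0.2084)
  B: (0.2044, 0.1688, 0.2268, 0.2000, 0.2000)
A

Both distributions are close to uniform, making this a harder comparison.

H(A) = 2.3214 bits
H(B) = 2.3157 bits

The distribution closer to uniform has higher entropy.
Answer: A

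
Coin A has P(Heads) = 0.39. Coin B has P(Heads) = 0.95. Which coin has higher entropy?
A

For binary distributions, entropy is maximized at p=0.5 and decreases as p moves toward 0 or 1.

H(A) = H(0.39) = 0.9648 bits
H(B) = H(0.95) = 0.2864 bits

Distribution A (p=0.39) is closer to uniform (p=0.5), so it has higher entropy.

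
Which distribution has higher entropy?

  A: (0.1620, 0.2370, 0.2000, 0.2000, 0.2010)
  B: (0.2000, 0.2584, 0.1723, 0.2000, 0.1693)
A

Both distributions are close to uniform, making this a harder comparison.

H(A) = 2.3117 bits
H(B) = 2.3042 bits

The distribution closer to uniform has higher entropy.
Answer: A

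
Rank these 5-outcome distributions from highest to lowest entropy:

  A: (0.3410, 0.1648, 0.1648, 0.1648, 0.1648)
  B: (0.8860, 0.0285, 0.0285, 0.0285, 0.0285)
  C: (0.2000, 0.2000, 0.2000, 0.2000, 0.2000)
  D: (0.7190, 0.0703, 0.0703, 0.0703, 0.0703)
C > A > D > B

Key insight: Entropy is maximized by uniform distributions and minimized by concentrated distributions.

Entropies:
  H(A) = 2.2438 bits
  H(B) = 0.7399 bits
  H(C) = 2.3219 bits
  H(D) = 1.4188 bits

Ranking: C > A > D > B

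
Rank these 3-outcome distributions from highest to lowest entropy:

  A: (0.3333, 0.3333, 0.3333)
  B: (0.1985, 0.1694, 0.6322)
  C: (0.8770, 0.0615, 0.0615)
A > B > C

Key insight: Entropy is maximized by uniform distributions and minimized by concentrated distributions.

- Uniform distributions have maximum entropy log₂(3) = 1.5850 bits
- The more "peaked" or concentrated a distribution, the lower its entropy

Entropies:
  H(A) = 1.5850 bits
  H(B) = 1.3152 bits
  H(C) = 0.6609 bits

Ranking: A > B > C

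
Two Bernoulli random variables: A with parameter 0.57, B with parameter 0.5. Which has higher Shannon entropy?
B

For binary distributions, entropy is maximized at p=0.5 and decreases as p moves toward 0 or 1.

H(A) = H(0.57) = 0.9858 bits
H(B) = H(0.5) = 1.0000 bits

Distribution B (p=0.5) is closer to uniform (p=0.5), so it has higher entropy.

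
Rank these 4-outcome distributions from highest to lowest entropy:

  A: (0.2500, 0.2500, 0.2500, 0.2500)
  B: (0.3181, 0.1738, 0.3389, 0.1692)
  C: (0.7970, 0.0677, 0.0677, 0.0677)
A > B > C

Key insight: Entropy is maximized by uniform distributions and minimized by concentrated distributions.

- Uniform distributions have maximum entropy log₂(4) = 2.0000 bits
- The more "peaked" or concentrated a distribution, the lower its entropy

Entropies:
  H(A) = 2.0000 bits
  H(B) = 1.9272 bits
  H(C) = 1.0496 bits

Ranking: A > B > C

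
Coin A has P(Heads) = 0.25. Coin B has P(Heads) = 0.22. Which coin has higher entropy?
A

For binary distributions, entropy is maximized at p=0.5 and decreases as p moves toward 0 or 1.

H(A) = H(0.25) = 0.8113 bits
H(B) = H(0.22) = 0.7602 bits

Distribution A (p=0.25) is closer to uniform (p=0.5), so it has higher entropy.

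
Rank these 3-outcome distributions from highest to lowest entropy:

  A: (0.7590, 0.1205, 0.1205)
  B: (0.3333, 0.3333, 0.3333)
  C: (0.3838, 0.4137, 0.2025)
B > C > A

Key insight: Entropy is maximized by uniform distributions and minimized by concentrated distributions.

- Uniform distributions have maximum entropy log₂(3) = 1.5850 bits
- The more "peaked" or concentrated a distribution, the lower its entropy

Entropies:
  H(A) = 1.0377 bits
  H(B) = 1.5850 bits
  H(C) = 1.5236 bits

Ranking: B > C > A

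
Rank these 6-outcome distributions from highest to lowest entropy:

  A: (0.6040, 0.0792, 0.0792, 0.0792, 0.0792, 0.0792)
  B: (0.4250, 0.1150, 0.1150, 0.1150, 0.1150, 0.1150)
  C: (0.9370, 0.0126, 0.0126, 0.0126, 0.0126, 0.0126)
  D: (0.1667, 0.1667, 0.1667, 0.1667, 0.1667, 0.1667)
D > B > A > C

Key insight: Entropy is maximized by uniform distributions and minimized by concentrated distributions.

Entropies:
  H(A) = 1.8880 bits
  H(B) = 2.3188 bits
  H(C) = 0.4855 bits
  H(D) = 2.5850 bits

Ranking: D > B > A > C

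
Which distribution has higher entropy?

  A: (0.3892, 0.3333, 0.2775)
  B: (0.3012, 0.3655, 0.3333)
B

Both distributions are close to uniform, making this a harder comparison.

H(A) = 1.5714 bits
H(B) = 1.5805 bits

The distribution closer to uniform has higher entropy.
Answer: B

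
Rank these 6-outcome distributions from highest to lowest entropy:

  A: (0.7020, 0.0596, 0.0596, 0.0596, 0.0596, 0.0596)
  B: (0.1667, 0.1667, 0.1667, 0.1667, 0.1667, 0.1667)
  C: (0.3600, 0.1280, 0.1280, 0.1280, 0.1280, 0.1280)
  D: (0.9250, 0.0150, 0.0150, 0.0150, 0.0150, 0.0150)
B > C > A > D

Key insight: Entropy is maximized by uniform distributions and minimized by concentrated distributions.

Entropies:
  H(A) = 1.5708 bits
  H(B) = 2.5850 bits
  H(C) = 2.4287 bits
  H(D) = 0.5585 bits

Ranking: B > C > A > D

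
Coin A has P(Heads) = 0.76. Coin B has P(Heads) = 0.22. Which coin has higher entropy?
A

For binary distributions, entropy is maximized at p=0.5 and decreases as p moves toward 0 or 1.

H(A) = H(0.76) = 0.7950 bits
H(B) = H(0.22) = 0.7602 bits

Distribution A (p=0.76) is closer to uniform (p=0.5), so it has higher entropy.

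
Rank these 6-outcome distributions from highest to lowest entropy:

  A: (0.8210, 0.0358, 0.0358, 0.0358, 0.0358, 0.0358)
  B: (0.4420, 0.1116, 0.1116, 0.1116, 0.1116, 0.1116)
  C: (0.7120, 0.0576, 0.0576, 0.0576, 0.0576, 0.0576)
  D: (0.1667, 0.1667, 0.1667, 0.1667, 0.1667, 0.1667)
D > B > C > A

Key insight: Entropy is maximized by uniform distributions and minimized by concentrated distributions.

Entropies:
  H(A) = 1.0935 bits
  H(B) = 2.2859 bits
  H(C) = 1.5348 bits
  H(D) = 2.5850 bits

Ranking: D > B > C > A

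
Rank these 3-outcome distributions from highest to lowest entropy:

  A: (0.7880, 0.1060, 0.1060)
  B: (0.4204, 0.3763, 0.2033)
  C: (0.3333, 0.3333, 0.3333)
C > B > A

Key insight: Entropy is maximized by uniform distributions and minimized by concentrated distributions.

- Uniform distributions have maximum entropy log₂(3) = 1.5850 bits
- The more "peaked" or concentrated a distribution, the lower its entropy

Entropies:
  H(A) = 0.9573 bits
  H(B) = 1.5234 bits
  H(C) = 1.5850 bits

Ranking: C > B > A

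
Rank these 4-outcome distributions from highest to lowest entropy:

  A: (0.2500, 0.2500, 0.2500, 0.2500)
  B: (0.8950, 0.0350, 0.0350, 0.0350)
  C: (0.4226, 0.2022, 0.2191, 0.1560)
A > C > B

Key insight: Entropy is maximized by uniform distributions and minimized by concentrated distributions.

- Uniform distributions have maximum entropy log₂(4) = 2.0000 bits
- The more "peaked" or concentrated a distribution, the lower its entropy

Entropies:
  H(A) = 2.0000 bits
  H(B) = 0.6511 bits
  H(C) = 1.8895 bits

Ranking: A > C > B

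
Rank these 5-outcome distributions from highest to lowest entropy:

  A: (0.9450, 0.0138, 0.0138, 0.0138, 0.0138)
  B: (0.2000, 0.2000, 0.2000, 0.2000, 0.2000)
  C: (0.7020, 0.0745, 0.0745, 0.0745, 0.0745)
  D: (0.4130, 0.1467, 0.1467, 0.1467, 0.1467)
B > D > C > A

Key insight: Entropy is maximized by uniform distributions and minimized by concentrated distributions.

Entropies:
  H(A) = 0.4173 bits
  H(B) = 2.3219 bits
  H(C) = 1.4748 bits
  H(D) = 2.1520 bits

Ranking: B > D > C > A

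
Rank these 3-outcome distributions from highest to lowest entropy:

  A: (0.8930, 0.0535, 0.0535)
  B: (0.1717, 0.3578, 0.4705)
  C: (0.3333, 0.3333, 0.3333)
C > B > A

Key insight: Entropy is maximized by uniform distributions and minimized by concentrated distributions.

- Uniform distributions have maximum entropy log₂(3) = 1.5850 bits
- The more "peaked" or concentrated a distribution, the lower its entropy

Entropies:
  H(A) = 0.5978 bits
  H(B) = 1.4788 bits
  H(C) = 1.5850 bits

Ranking: C > B > A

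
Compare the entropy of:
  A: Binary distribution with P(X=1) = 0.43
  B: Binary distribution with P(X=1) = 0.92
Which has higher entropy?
A

For binary distributions, entropy is maximized at p=0.5 and decreases as p moves toward 0 or 1.

H(A) = H(0.43) = 0.9858 bits
H(B) = H(0.92) = 0.4022 bits

Distribution A (p=0.43) is closer to uniform (p=0.5), so it has higher entropy.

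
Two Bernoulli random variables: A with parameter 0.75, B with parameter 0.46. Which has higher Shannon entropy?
B

For binary distributions, entropy is maximized at p=0.5 and decreases as p moves toward 0 or 1.

H(A) = H(0.75) = 0.8113 bits
H(B) = H(0.46) = 0.9954 bits

Distribution B (p=0.46) is closer to uniform (p=0.5), so it has higher entropy.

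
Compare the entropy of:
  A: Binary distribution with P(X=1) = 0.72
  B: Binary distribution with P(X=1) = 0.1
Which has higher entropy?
A

For binary distributions, entropy is maximized at p=0.5 and decreases as p moves toward 0 or 1.

H(A) = H(0.72) = 0.8555 bits
H(B) = H(0.1) = 0.4690 bits

Distribution A (p=0.72) is closer to uniform (p=0.5), so it has higher entropy.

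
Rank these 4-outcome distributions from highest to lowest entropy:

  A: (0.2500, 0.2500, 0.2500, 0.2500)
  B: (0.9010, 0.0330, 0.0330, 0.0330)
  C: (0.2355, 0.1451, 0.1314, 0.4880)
A > C > B

Key insight: Entropy is maximized by uniform distributions and minimized by concentrated distributions.

- Uniform distributions have maximum entropy log₂(4) = 2.0000 bits
- The more "peaked" or concentrated a distribution, the lower its entropy

Entropies:
  H(A) = 2.0000 bits
  H(B) = 0.6227 bits
  H(C) = 1.7852 bits

Ranking: A > C > B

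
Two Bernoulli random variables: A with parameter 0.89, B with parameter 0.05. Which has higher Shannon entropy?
A

For binary distributions, entropy is maximized at p=0.5 and decreases as p moves toward 0 or 1.

H(A) = H(0.89) = 0.4999 bits
H(B) = H(0.05) = 0.2864 bits

Distribution A (p=0.89) is closer to uniform (p=0.5), so it has higher entropy.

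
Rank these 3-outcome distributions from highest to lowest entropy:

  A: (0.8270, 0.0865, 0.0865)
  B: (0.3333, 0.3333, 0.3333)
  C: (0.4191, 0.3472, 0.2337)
B > C > A

Key insight: Entropy is maximized by uniform distributions and minimized by concentrated distributions.

- Uniform distributions have maximum entropy log₂(3) = 1.5850 bits
- The more "peaked" or concentrated a distribution, the lower its entropy

Entropies:
  H(A) = 0.8375 bits
  H(B) = 1.5850 bits
  H(C) = 1.5458 bits

Ranking: B > C > A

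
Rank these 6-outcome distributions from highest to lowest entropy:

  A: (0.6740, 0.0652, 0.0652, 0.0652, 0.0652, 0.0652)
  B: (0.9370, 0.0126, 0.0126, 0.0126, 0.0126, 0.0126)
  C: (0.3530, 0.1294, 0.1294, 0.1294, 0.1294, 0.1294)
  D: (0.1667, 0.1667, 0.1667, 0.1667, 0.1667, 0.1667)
D > C > A > B

Key insight: Entropy is maximized by uniform distributions and minimized by concentrated distributions.

Entropies:
  H(A) = 1.6677 bits
  H(B) = 0.4855 bits
  H(C) = 2.4390 bits
  H(D) = 2.5850 bits

Ranking: D > C > A > B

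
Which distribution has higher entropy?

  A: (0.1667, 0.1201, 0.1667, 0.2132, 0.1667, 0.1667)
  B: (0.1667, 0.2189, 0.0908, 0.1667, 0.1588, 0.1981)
A

Both distributions are close to uniform, making this a harder comparison.

H(A) = 2.5660 bits
H(B) = 2.5400 bits

The distribution closer to uniform has higher entropy.
Answer: A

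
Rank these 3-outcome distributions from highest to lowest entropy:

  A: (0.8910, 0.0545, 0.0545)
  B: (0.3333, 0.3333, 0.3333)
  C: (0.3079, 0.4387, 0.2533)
B > C > A

Key insight: Entropy is maximized by uniform distributions and minimized by concentrated distributions.

- Uniform distributions have maximum entropy log₂(3) = 1.5850 bits
- The more "peaked" or concentrated a distribution, the lower its entropy

Entropies:
  H(A) = 0.6059 bits
  H(B) = 1.5850 bits
  H(C) = 1.5466 bits

Ranking: B > C > A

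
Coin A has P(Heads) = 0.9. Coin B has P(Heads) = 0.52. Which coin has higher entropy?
B

For binary distributions, entropy is maximized at p=0.5 and decreases as p moves toward 0 or 1.

H(A) = H(0.9) = 0.4690 bits
H(B) = H(0.52) = 0.9988 bits

Distribution B (p=0.52) is closer to uniform (p=0.5), so it has higher entropy.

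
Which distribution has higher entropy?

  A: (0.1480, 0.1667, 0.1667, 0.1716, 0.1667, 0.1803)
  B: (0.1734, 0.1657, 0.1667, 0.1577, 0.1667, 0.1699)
B

Both distributions are close to uniform, making this a harder comparison.

H(A) = 2.5825 bits
H(B) = 2.5844 bits

The distribution closer to uniform has higher entropy.
Answer: B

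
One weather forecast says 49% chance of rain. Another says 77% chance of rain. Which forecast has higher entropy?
49% forecast

Treat each forecast as a Bernoulli distribution. Binary entropy is maximized at p=0.5 and falls off symmetrically toward 0 or 1. The 49% forecast is closer to 50%, so it is more uncertain. H(49%) ≈ 1.000 bits, H(77%) ≈ 0.778 bits.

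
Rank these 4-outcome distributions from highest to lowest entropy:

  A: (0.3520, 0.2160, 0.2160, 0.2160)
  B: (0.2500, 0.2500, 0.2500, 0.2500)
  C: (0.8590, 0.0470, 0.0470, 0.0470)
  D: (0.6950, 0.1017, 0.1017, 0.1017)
B > A > D > C

Key insight: Entropy is maximized by uniform distributions and minimized by concentrated distributions.

Entropies:
  H(A) = 1.9629 bits
  H(B) = 2.0000 bits
  H(C) = 0.8103 bits
  H(D) = 1.3707 bits

Ranking: B > A > D > C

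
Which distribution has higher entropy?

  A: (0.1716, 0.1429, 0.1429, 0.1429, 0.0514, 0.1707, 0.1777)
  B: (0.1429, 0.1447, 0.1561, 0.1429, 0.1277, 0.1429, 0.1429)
B

Both distributions are close to uniform, making this a harder comparison.

H(A) = 2.7379 bits
H(B) = 2.8053 bits

The distribution closer to uniform has higher entropy.
Answer: B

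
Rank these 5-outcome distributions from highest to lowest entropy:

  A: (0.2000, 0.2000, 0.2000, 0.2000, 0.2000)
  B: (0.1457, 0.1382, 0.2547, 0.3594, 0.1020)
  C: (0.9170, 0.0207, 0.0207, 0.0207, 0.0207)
A > B > C

Key insight: Entropy is maximized by uniform distributions and minimized by concentrated distributions.

- Uniform distributions have maximum entropy log₂(5) = 2.3219 bits
- The more "peaked" or concentrated a distribution, the lower its entropy

Entropies:
  H(A) = 2.3219 bits
  H(B) = 2.1686 bits
  H(C) = 0.5787 bits

Ranking: A > B > C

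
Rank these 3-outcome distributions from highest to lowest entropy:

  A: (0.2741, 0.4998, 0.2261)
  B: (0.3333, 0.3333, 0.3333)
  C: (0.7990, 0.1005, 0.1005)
B > A > C

Key insight: Entropy is maximized by uniform distributions and minimized by concentrated distributions.

- Uniform distributions have maximum entropy log₂(3) = 1.5850 bits
- The more "peaked" or concentrated a distribution, the lower its entropy

Entropies:
  H(A) = 1.4969 bits
  H(B) = 1.5850 bits
  H(C) = 0.9249 bits

Ranking: B > A > C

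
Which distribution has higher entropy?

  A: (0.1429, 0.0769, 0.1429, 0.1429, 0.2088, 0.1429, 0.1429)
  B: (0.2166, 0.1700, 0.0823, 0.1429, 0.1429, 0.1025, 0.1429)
A

Both distributions are close to uniform, making this a harder comparison.

H(A) = 2.7617 bits
H(B) = 2.7492 bits

The distribution closer to uniform has higher entropy.
Answer: A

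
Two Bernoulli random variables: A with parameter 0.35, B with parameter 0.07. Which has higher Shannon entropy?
A

For binary distributions, entropy is maximized at p=0.5 and decreases as p moves toward 0 or 1.

H(A) = H(0.35) = 0.9341 bits
H(B) = H(0.07) = 0.3659 bits

Distribution A (p=0.35) is closer to uniform (p=0.5), so it has higher entropy.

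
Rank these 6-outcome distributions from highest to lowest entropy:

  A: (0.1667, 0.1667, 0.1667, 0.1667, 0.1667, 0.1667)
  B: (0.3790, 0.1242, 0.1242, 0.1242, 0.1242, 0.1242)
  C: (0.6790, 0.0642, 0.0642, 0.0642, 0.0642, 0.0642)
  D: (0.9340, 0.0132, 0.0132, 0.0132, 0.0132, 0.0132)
A > B > C > D

Key insight: Entropy is maximized by uniform distributions and minimized by concentrated distributions.

Entropies:
  H(A) = 2.5850 bits
  H(B) = 2.3993 bits
  H(C) = 1.6508 bits
  H(D) = 0.5041 bits

Ranking: A > B > C > D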